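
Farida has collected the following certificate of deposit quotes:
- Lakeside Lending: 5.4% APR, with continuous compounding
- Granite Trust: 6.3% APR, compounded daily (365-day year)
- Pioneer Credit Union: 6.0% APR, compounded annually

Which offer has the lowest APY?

Lakeside Lending

Lakeside Lending: e^0.054 − 1 = 5.548%
Granite Trust: (1 + 0.063/365)^365 − 1 = 6.502%
Pioneer Credit Union: compounded annually, EAR = 6.000%
The lowest effective annual rate is Lakeside Lending at 5.548%.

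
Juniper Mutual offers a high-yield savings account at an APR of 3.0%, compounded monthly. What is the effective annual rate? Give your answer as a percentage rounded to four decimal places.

3.0416%

EAR = (1 + 0.030/12)^12 − 1.
= (1 + 0.002500)^12 − 1 = 1.030416 − 1 = 3.0416%.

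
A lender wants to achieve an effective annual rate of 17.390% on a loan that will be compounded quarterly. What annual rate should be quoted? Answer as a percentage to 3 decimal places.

16.359%

(1 + r/4)^4 − 1 = 0.17390, so 1 + r/4 = 1.17390^(1/4).
r/4 = 0.040897, so r = 0.163588 = 16.359%.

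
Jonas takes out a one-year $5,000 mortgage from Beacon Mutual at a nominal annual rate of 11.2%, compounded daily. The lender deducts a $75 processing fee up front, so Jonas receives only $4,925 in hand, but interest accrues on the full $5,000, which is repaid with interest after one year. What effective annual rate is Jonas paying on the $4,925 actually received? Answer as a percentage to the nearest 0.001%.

13.553%

Amount owed after one year: 5,000 × (1 + 0.112/365)^365 = 5,000 × 1.118494 = $5,592.47.
Effective rate on net proceeds: 5,592.47 / 4,925 − 1 = 0.135527 = 13.553%.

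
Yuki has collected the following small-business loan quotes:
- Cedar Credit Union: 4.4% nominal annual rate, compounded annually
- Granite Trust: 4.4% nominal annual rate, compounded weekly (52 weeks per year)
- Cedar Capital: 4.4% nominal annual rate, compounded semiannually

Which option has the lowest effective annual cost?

Cedar Credit Union: compounded annually, EAR = 4.400%
Granite Trust: (1 + 0.044/52)^52 − 1 = 4.496%
Cedar Capital: (1 + 0.044/2)^2 − 1 = 4.448%
The lowest effective annual rate is Cedar Credit Union at 4.400%.

Cedar Credit Union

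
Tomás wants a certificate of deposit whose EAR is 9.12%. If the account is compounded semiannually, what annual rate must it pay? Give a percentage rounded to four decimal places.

(1 + r/2)^2 − 1 = 0.0912, so 1 + r/2 = 1.0912^(1/2).
r/2 = 0.044605, so r = 0.089210 = 8.9210%.

8.9210%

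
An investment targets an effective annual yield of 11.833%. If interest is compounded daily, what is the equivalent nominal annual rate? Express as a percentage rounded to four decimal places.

11.1854%

(1 + r/365)^365 − 1 = 0.11833, so 1 + r/365 = 1.11833^(1/365).
r/365 = 0.000306, so r = 0.111854 = 11.1854%.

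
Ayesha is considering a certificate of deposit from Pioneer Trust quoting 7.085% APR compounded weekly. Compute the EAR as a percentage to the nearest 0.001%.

EAR = (1 + 0.07085/52)^52 − 1.
= 1.073368 − 1 = 7.337%.

7.337%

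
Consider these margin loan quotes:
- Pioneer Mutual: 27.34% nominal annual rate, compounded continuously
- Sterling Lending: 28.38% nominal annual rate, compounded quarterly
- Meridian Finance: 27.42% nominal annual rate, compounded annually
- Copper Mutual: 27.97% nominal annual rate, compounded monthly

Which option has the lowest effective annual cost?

Meridian Finance

Pioneer Mutual: e^0.2734 − 1 = 31.443%
Sterling Lending: (1 + 0.2838/4)^4 − 1 = 31.546%
Meridian Finance: compounded annually, EAR = 27.420%
Copper Mutual: (1 + 0.2797/12)^12 − 1 = 31.849%
The lowest effective annual rate is Meridian Finance at 27.420%.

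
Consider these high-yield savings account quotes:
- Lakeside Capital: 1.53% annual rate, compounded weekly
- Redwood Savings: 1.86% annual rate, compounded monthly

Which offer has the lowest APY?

Lakeside Capital: (1 + 0.0153/52)^52 − 1 = 1.542%
Redwood Savings: (1 + 0.0186/12)^12 − 1 = 1.876%
The lowest effective annual rate is Lakeside Capital at 1.542%.

Lakeside Capital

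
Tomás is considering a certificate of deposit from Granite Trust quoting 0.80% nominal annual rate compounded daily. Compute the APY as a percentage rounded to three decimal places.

EAR = (1 + 0.0080/365)^365 − 1.
= (1 + 0.000022)^365 − 1 = 1.008032 − 1 = 0.803%.

0.803%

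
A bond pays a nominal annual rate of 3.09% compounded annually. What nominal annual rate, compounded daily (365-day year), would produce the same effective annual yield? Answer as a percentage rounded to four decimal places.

3.0433%

Compounded annually, EAR = nominal = 0.030900.
Solve (1 + r/365)^365 = 1.030900: r/365 = 1.030900^(1/365) − 1 = 0.000083, so r = 0.030433 = 3.0433%.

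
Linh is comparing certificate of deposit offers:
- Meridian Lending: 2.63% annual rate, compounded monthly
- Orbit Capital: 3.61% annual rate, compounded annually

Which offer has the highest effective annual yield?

Orbit Capital

Meridian Lending: (1 + 0.0263/12)^12 − 1 = 2.662%
Orbit Capital: compounded annually, EAR = 3.610%
The highest effective annual rate is Orbit Capital at 3.610%.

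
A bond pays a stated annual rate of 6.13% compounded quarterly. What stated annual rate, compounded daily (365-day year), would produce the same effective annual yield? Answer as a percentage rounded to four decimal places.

6.0840%

EAR = (1 + 0.0613/4)^4 − 1 = 0.062724.
Solve (1 + r/365)^365 = 1.062724: r/365 = 1.062724^(1/365) − 1 = 0.000167, so r = 0.060840 = 6.0840%.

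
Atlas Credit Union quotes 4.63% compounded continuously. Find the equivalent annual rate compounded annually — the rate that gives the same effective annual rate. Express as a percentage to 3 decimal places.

EAR under continuous compounding: e^0.0463 − 1 = 0.047389.
Compounded annually, the equivalent nominal rate is the EAR itself: 4.739%.

4.739%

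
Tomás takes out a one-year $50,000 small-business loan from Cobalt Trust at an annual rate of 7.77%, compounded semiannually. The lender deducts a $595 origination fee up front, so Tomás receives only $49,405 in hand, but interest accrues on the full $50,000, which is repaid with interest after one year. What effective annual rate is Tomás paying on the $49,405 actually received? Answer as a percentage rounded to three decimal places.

9.221%

Amount owed after one year: 50,000 × (1 + 0.0777/2)^2 = 50,000 × 1.079209 = $53,960.47.
Effective rate on net proceeds: 53,960.47 / 49,405 − 1 = 0.092207 = 9.221%.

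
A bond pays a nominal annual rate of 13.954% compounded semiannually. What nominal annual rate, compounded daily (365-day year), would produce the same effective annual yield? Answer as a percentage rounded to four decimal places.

EAR = (1 + 0.13954/2)^2 − 1 = 0.144408.
Solve (1 + r/365)^365 = 1.144408: r/365 = 1.144408^(1/365) − 1 = 0.000370, so r = 0.134912 = 13.4912%.

13.4912%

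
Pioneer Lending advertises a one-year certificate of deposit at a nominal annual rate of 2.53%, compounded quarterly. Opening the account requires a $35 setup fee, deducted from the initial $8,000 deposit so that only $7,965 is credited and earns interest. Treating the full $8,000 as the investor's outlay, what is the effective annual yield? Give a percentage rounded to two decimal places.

2.11%

Value after one year: 7,965 × (1 + 0.0253/4)^4 = 7,965 × 1.025541 = $8,168.43.
Effective yield on the $8,000 outlay: 8,168.43 / 8,000 − 1 = 0.021054 = 2.11%.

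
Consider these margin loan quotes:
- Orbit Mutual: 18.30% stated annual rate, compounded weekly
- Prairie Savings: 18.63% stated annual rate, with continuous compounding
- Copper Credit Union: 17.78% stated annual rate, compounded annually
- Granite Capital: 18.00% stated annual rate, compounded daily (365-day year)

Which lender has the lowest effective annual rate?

Copper Credit Union

Orbit Mutual: (1 + 0.1830/52)^52 − 1 = 20.043%
Prairie Savings: e^0.1863 − 1 = 20.478%
Copper Credit Union: compounded annually, EAR = 17.780%
Granite Capital: (1 + 0.1800/365)^365 − 1 = 19.716%
The lowest effective annual rate is Copper Credit Union at 17.780%.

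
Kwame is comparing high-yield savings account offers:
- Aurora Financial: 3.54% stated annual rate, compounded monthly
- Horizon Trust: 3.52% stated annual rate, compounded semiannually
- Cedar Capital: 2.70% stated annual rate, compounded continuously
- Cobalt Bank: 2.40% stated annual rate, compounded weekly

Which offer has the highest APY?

Aurora Financial: (1 + 0.0354/12)^12 − 1 = 3.598%
Horizon Trust: (1 + 0.0352/2)^2 − 1 = 3.551%
Cedar Capital: e^0.0270 − 1 = 2.737%
Cobalt Bank: (1 + 0.0240/52)^52 − 1 = 2.428%
The highest effective annual rate is Aurora Financial at 3.598%.

Aurora Financial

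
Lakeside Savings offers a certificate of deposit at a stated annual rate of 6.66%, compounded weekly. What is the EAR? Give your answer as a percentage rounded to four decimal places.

6.8822%

EAR = (1 + 0.0666/52)^52 − 1.
= (1 + 0.001281)^52 − 1 = 1.068822 − 1 = 6.8822%.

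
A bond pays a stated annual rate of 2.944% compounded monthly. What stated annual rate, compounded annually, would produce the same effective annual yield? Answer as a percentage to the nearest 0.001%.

2.984%

EAR = (1 + 0.02944/12)^12 − 1 = 0.029841.
Compounded annually, the equivalent nominal rate is the EAR itself: 2.984%.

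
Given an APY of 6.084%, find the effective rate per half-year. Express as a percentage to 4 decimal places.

The per-half-year rate i satisfies (1 + i)^2 = 1 + 0.06084.
i = 1.06084^(1/2) − 1 = 0.0299709 = 2.9971%.

2.9971%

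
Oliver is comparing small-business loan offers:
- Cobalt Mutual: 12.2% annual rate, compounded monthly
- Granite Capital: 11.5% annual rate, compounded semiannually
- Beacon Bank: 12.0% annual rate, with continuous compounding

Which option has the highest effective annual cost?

Cobalt Mutual

Cobalt Mutual: (1 + 0.122/12)^12 − 1 = 12.906%
Granite Capital: (1 + 0.115/2)^2 − 1 = 11.831%
Beacon Bank: e^0.120 − 1 = 12.750%
The highest effective annual rate is Cobalt Mutual at 12.906%.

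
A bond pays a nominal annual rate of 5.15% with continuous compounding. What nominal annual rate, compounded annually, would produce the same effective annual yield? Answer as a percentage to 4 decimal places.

EAR under continuous compounding: e^0.0515 − 1 = 0.052849.
Compounded annually, the equivalent nominal rate is the EAR itself: 5.2849%.

5.2849%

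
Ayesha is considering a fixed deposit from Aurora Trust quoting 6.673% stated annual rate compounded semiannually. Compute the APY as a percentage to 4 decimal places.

6.7843%

EAR = (1 + 0.06673/2)^2 − 1.
= (1 + 0.033365)^2 − 1 = 1.067843 − 1 = 6.7843%.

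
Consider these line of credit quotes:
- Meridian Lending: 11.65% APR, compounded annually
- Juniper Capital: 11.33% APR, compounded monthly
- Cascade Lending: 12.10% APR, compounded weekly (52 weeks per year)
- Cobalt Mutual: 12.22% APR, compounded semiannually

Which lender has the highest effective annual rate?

Meridian Lending: compounded annually, EAR = 11.650%
Juniper Capital: (1 + 0.1133/12)^12 − 1 = 11.937%
Cascade Lending: (1 + 0.1210/52)^52 − 1 = 12.847%
Cobalt Mutual: (1 + 0.1222/2)^2 − 1 = 12.593%
The highest effective annual rate is Cascade Lending at 12.847%.

Cascade Lending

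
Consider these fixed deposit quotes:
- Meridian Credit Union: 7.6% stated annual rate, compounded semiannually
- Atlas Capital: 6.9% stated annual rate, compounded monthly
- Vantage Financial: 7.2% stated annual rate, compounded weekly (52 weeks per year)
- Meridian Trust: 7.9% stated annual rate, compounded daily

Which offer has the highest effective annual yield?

Meridian Trust

Meridian Credit Union: (1 + 0.076/2)^2 − 1 = 7.744%
Atlas Capital: (1 + 0.069/12)^12 − 1 = 7.122%
Vantage Financial: (1 + 0.072/52)^52 − 1 = 7.460%
Meridian Trust: (1 + 0.079/365)^365 − 1 = 8.220%
The highest effective annual rate is Meridian Trust at 8.220%.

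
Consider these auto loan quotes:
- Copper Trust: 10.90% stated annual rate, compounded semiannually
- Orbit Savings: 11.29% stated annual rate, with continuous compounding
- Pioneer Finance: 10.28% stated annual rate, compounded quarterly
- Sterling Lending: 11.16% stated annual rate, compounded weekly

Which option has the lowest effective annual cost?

Copper Trust: (1 + 0.1090/2)^2 − 1 = 11.197%
Orbit Savings: e^0.1129 − 1 = 11.952%
Pioneer Finance: (1 + 0.1028/4)^4 − 1 = 10.683%
Sterling Lending: (1 + 0.1116/52)^52 − 1 = 11.793%
The lowest effective annual rate is Pioneer Finance at 10.683%.

Pioneer Finance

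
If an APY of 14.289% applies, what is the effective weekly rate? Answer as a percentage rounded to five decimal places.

0.25718%

The per-week rate i satisfies (1 + i)^52 = 1 + 0.14289.
i = 1.14289^(1/52) − 1 = 0.0025718 = 0.25718%.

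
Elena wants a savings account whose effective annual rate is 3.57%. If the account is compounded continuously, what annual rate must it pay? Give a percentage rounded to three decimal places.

3.508%

Continuous: nominal r satisfies e^r − 1 = 0.0357.
r = ln(1 + 0.0357) = ln(1.0357) = 0.035078 = 3.508%.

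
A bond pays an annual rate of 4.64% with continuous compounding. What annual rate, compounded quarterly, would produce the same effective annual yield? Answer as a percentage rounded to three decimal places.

EAR under continuous compounding: e^0.0464 − 1 = 0.047493.
Solve (1 + r/4)^4 = 1.047493: r/4 = 1.047493^(1/4) − 1 = 0.011668, so r = 0.046670 = 4.667%.

4.667%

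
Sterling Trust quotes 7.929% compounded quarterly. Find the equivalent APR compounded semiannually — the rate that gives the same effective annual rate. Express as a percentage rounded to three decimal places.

8.008%

EAR = (1 + 0.07929/4)^4 − 1 = 0.081679.
Solve (1 + r/2)^2 = 1.081679: r/2 = 1.081679^(1/2) − 1 = 0.040038, so r = 0.080076 = 8.008%.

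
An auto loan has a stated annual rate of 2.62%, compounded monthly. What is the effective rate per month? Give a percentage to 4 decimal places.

0.2183%

With a nominal annual rate compounded monthly, the periodic rate is the nominal rate divided by 12.
i = 0.0262 / 12 = 0.0021833 = 0.2183%.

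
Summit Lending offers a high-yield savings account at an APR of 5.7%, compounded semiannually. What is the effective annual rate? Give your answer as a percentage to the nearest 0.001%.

5.781%

EAR = (1 + 0.057/2)^2 − 1.
= 1.057812 − 1 = 5.781%.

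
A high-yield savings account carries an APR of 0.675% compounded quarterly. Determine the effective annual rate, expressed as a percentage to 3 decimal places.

0.677%

EAR = (1 + 0.00675/4)^4 − 1.
= (1 + 0.001688)^4 − 1 = 1.006767 − 1 = 0.677%.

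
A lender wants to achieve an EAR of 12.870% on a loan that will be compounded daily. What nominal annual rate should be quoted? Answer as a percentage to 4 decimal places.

12.1087%

(1 + r/365)^365 − 1 = 0.12870, so 1 + r/365 = 1.12870^(1/365).
r/365 = 0.000332, so r = 0.121087 = 12.1087%.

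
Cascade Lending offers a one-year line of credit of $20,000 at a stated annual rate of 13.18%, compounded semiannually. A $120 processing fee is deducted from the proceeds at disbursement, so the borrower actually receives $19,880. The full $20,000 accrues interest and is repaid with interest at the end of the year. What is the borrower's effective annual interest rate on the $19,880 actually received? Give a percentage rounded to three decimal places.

14.300%

Amount owed after one year: 20,000 × (1 + 0.1318/2)^2 = 20,000 × 1.136143 = $22,722.86.
Effective rate on net proceeds: 22,722.86 / 19,880 − 1 = 0.143001 = 14.300%.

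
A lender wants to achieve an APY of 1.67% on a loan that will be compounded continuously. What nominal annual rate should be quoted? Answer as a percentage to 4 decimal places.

1.6562%

Continuous: nominal r satisfies e^r − 1 = 0.0167.
r = ln(1 + 0.0167) = ln(1.0167) = 0.016562 = 1.6562%.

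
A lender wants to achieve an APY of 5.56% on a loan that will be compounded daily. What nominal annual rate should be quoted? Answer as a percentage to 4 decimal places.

5.4113%

(1 + r/365)^365 − 1 = 0.0556, so 1 + r/365 = 1.0556^(1/365).
r/365 = 0.000148, so r = 0.054113 = 5.4113%.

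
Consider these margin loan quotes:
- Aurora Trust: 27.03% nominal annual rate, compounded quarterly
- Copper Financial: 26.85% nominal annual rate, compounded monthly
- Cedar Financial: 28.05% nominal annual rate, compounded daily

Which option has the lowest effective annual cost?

Aurora Trust: (1 + 0.2703/4)^4 − 1 = 29.895%
Copper Financial: (1 + 0.2685/12)^12 − 1 = 30.414%
Cedar Financial: (1 + 0.2805/365)^365 − 1 = 32.365%
The lowest effective annual rate is Aurora Trust at 29.895%.

Aurora Trust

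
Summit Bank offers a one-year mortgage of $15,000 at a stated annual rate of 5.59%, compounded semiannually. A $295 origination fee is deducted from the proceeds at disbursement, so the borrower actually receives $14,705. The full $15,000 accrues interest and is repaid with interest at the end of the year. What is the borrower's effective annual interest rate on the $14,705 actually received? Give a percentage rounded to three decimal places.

7.788%

Amount owed after one year: 15,000 × (1 + 0.0559/2)^2 = 15,000 × 1.056681 = $15,850.22.
Effective rate on net proceeds: 15,850.22 / 14,705 − 1 = 0.077879 = 7.788%.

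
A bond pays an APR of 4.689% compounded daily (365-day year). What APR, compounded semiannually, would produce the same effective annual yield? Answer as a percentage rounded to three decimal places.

EAR = (1 + 0.04689/365)^365 − 1 = 0.048004.
Solve (1 + r/2)^2 = 1.048004: r/2 = 1.048004^(1/2) − 1 = 0.023720, so r = 0.047441 = 4.744%.

4.744%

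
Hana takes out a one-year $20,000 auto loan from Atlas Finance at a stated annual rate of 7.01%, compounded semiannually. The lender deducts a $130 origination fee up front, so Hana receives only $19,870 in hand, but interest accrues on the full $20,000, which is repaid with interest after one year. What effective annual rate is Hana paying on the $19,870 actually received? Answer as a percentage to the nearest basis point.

Amount owed after one year: 20,000 × (1 + 0.0701/2)^2 = 20,000 × 1.071329 = $21,426.57.
Effective rate on net proceeds: 21,426.57 / 19,870 − 1 = 0.078338 = 7.83%.

7.83%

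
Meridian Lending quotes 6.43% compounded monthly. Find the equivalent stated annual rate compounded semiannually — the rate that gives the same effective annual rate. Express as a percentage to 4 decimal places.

6.5168%

EAR = (1 + 0.0643/12)^12 − 1 = 0.066229.
Solve (1 + r/2)^2 = 1.066229: r/2 = 1.066229^(1/2) − 1 = 0.032584, so r = 0.065168 = 6.5168%.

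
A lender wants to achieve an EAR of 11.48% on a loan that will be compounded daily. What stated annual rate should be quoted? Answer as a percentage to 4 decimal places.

10.8691%

(1 + r/365)^365 − 1 = 0.1148, so 1 + r/365 = 1.1148^(1/365).
r/365 = 0.000298, so r = 0.108691 = 10.8691%.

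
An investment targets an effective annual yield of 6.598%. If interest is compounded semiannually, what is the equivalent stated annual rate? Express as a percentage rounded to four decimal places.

6.4926%

(1 + r/2)^2 − 1 = 0.06598, so 1 + r/2 = 1.06598^(1/2).
r/2 = 0.032463, so r = 0.064926 = 6.4926%.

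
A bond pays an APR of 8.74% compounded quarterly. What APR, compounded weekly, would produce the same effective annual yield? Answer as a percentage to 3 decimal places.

EAR = (1 + 0.0874/4)^4 − 1 = 0.090306.
Solve (1 + r/52)^52 = 1.090306: r/52 = 1.090306^(1/52) − 1 = 0.001664, so r = 0.086531 = 8.653%.

8.653%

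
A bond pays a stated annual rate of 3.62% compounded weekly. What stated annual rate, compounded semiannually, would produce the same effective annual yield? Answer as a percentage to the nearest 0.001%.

3.652%

EAR = (1 + 0.0362/52)^52 − 1 = 0.036850.
Solve (1 + r/2)^2 = 1.036850: r/2 = 1.036850^(1/2) − 1 = 0.018258, so r = 0.036517 = 3.652%.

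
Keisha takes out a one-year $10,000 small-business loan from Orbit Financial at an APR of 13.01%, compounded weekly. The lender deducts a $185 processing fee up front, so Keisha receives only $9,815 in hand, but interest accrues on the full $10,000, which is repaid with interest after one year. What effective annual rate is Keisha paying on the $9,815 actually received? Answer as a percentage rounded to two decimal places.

Amount owed after one year: 10,000 × (1 + 0.1301/52)^52 = 10,000 × 1.138757 = $11,387.57.
Effective rate on net proceeds: 11,387.57 / 9,815 − 1 = 0.160221 = 16.02%.

16.02%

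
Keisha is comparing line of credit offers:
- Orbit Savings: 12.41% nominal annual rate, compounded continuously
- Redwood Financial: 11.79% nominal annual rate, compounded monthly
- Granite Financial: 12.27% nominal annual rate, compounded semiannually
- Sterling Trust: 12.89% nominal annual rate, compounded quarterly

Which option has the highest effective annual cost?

Orbit Savings: e^0.1241 − 1 = 13.213%
Redwood Financial: (1 + 0.1179/12)^12 − 1 = 12.448%
Granite Financial: (1 + 0.1227/2)^2 − 1 = 12.646%
Sterling Trust: (1 + 0.1289/4)^4 − 1 = 13.527%
The highest effective annual rate is Sterling Trust at 13.527%.

Sterling Trust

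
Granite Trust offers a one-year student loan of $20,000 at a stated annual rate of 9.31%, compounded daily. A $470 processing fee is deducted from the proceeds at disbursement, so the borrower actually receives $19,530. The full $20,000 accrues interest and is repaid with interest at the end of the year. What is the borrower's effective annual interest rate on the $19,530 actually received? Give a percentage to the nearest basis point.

12.40%

Amount owed after one year: 20,000 × (1 + 0.0931/365)^365 = 20,000 × 1.097558 = $21,951.17.
Effective rate on net proceeds: 21,951.17 / 19,530 − 1 = 0.123972 = 12.40%.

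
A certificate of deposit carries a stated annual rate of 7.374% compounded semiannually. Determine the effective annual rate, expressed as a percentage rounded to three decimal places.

EAR = (1 + 0.07374/2)^2 − 1.
= (1 + 0.036870)^2 − 1 = 1.075099 − 1 = 7.510%.

7.510%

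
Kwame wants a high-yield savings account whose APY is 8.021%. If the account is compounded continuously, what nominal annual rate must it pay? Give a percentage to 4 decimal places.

Continuous: nominal r satisfies e^r − 1 = 0.08021.
r = ln(1 + 0.08021) = ln(1.08021) = 0.077155 = 7.7155%.

7.7155%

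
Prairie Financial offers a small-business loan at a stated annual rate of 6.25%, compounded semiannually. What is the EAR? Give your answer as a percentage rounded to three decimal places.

6.348%

EAR = (1 + 0.0625/2)^2 − 1.
= (1 + 0.031250)^2 − 1 = 1.063477 − 1 = 6.348%.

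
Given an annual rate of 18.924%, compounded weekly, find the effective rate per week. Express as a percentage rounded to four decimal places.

With a nominal annual rate compounded weekly, the periodic rate is the nominal rate divided by 52.
i = 0.18924 / 52 = 0.0036392 = 0.3639%.

0.3639%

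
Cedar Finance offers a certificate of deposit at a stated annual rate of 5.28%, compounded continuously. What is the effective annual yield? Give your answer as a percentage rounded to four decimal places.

With continuous compounding, EAR = e^0.0528 − 1.
e^0.0528 = 1.054219, so EAR = 0.054219 = 5.4219%.

5.4219%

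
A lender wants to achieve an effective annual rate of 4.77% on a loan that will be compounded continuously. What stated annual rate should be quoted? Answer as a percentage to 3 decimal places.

Continuous: nominal r satisfies e^r − 1 = 0.0477.
r = ln(1 + 0.0477) = ln(1.0477) = 0.046597 = 4.660%.

4.660%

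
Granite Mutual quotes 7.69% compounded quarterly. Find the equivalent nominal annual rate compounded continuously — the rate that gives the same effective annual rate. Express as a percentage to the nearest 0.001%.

EAR = (1 + 0.0769/4)^4 − 1 = 0.079146.
Equivalent continuous rate: r = ln(1 + 0.079146) = 0.076170 = 7.617%.

7.617%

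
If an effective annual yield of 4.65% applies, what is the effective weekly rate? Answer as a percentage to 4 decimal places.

0.0874%

The per-week rate i satisfies (1 + i)^52 = 1 + 0.0465.
i = 1.0465^(1/52) − 1 = 0.0008744 = 0.0874%.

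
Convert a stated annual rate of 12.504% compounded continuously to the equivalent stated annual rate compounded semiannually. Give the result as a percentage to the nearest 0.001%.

12.903%

EAR under continuous compounding: e^0.12504 − 1 = 0.133194.
Solve (1 + r/2)^2 = 1.133194: r/2 = 1.133194^(1/2) − 1 = 0.064516, so r = 0.129031 = 12.903%.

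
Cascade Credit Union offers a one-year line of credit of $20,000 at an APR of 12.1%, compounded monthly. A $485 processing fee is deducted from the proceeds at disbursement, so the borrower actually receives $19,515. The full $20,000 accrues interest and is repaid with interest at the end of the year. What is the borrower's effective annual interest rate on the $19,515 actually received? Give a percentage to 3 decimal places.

Amount owed after one year: 20,000 × (1 + 0.121/12)^12 = 20,000 × 1.127941 = $22,558.82.
Effective rate on net proceeds: 22,558.82 / 19,515 − 1 = 0.155974 = 15.597%.

15.597%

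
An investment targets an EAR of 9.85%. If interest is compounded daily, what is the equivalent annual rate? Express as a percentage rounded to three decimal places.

(1 + r/365)^365 − 1 = 0.0985, so 1 + r/365 = 1.0985^(1/365).
r/365 = 0.000257, so r = 0.093958 = 9.396%.

9.396%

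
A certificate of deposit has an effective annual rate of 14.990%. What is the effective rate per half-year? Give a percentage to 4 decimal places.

The per-half-year rate i satisfies (1 + i)^2 = 1 + 0.14990.
i = 1.14990^(1/2) − 1 = 0.0723339 = 7.2334%.

7.2334%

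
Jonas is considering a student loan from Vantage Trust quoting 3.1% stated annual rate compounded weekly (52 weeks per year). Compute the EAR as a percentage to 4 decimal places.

3.1476%

EAR = (1 + 0.031/52)^52 − 1.
= 1.031476 − 1 = 3.1476%.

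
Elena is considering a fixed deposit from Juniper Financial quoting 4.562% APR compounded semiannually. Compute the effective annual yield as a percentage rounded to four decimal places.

EAR = (1 + 0.04562/2)^2 − 1.
= (1 + 0.022810)^2 − 1 = 1.046140 − 1 = 4.6140%.

4.6140%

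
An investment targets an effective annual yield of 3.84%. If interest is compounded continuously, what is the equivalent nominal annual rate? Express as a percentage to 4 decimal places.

Continuous: nominal r satisfies e^r − 1 = 0.0384.
r = ln(1 + 0.0384) = ln(1.0384) = 0.037681 = 3.7681%.

3.7681%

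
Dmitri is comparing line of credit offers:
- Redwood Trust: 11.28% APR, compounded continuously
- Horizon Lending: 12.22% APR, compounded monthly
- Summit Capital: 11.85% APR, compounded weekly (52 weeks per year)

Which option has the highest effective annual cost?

Horizon Lending

Redwood Trust: e^0.1128 − 1 = 11.941%
Horizon Lending: (1 + 0.1222/12)^12 − 1 = 12.928%
Summit Capital: (1 + 0.1185/52)^52 − 1 = 12.566%
The highest effective annual rate is Horizon Lending at 12.928%.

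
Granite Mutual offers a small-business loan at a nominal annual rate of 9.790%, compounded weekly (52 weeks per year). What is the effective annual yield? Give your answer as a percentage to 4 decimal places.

10.2751%

EAR = (1 + 0.09790/52)^52 − 1.
= (1 + 0.001883)^52 − 1 = 1.102751 − 1 = 10.2751%.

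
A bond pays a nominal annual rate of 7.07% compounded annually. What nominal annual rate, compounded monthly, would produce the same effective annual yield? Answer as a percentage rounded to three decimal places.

Compounded annually, EAR = nominal = 0.070700.
Solve (1 + r/12)^12 = 1.070700: r/12 = 1.070700^(1/12) − 1 = 0.005709, so r = 0.068507 = 6.851%.

6.851%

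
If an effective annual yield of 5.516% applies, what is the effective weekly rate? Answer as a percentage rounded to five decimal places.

The per-week rate i satisfies (1 + i)^52 = 1 + 0.05516.
i = 1.05516^(1/52) − 1 = 0.0010331 = 0.10331%.

0.10331%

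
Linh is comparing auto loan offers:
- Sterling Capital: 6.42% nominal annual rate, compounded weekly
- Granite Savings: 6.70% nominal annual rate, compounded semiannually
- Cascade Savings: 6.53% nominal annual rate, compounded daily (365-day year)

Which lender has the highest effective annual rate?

Sterling Capital: (1 + 0.0642/52)^52 − 1 = 6.626%
Granite Savings: (1 + 0.0670/2)^2 − 1 = 6.812%
Cascade Savings: (1 + 0.0653/365)^365 − 1 = 6.747%
The highest effective annual rate is Granite Savings at 6.812%.

Granite Savings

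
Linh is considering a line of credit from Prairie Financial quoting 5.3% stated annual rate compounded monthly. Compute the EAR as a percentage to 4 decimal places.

5.4307%

EAR = (1 + 0.053/12)^12 − 1.
= (1 + 0.004417)^12 − 1 = 1.054307 − 1 = 5.4307%.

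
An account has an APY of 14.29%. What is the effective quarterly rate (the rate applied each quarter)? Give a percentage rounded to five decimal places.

The per-quarter rate i satisfies (1 + i)^4 = 1 + 0.1429.
i = 1.1429^(1/4) − 1 = 0.0339560 = 3.39560%.

3.39560%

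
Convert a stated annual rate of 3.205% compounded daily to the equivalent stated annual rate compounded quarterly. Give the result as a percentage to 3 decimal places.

3.218%

EAR = (1 + 0.03205/365)^365 − 1 = 0.032568.
Solve (1 + r/4)^4 = 1.032568: r/4 = 1.032568^(1/4) − 1 = 0.008044, so r = 0.032177 = 3.218%.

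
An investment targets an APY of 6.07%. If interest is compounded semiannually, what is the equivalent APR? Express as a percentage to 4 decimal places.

(1 + r/2)^2 − 1 = 0.0607, so 1 + r/2 = 1.0607^(1/2).
r/2 = 0.029903, so r = 0.059806 = 5.9806%.

5.9806%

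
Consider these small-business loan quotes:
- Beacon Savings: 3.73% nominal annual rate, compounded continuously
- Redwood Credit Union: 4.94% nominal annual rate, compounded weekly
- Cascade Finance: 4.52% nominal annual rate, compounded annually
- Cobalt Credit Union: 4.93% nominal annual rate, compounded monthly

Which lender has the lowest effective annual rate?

Beacon Savings: e^0.0373 − 1 = 3.800%
Redwood Credit Union: (1 + 0.0494/52)^52 − 1 = 5.062%
Cascade Finance: compounded annually, EAR = 4.520%
Cobalt Credit Union: (1 + 0.0493/12)^12 − 1 = 5.043%
The lowest effective annual rate is Beacon Savings at 3.800%.

Beacon Savings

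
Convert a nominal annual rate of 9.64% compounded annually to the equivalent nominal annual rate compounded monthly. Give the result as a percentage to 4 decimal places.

Compounded annually, EAR = nominal = 0.096400.
Solve (1 + r/12)^12 = 1.096400: r/12 = 1.096400^(1/12) − 1 = 0.007699, so r = 0.092386 = 9.2386%.

9.2386%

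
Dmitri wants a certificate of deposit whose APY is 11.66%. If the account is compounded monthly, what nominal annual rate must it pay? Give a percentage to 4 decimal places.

11.0797%

(1 + r/12)^12 − 1 = 0.1166, so 1 + r/12 = 1.1166^(1/12).
r/12 = 0.009233, so r = 0.110797 = 11.0797%.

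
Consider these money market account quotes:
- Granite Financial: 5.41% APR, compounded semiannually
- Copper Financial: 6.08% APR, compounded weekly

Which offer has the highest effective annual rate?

Copper Financial

Granite Financial: (1 + 0.0541/2)^2 − 1 = 5.483%
Copper Financial: (1 + 0.0608/52)^52 − 1 = 6.265%
The highest effective annual rate is Copper Financial at 6.265%.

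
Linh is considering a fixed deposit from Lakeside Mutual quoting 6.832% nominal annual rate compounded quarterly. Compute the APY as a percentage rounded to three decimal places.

7.009%

EAR = (1 + 0.06832/4)^4 − 1.
= (1 + 0.017080)^4 − 1 = 1.070090 − 1 = 7.009%.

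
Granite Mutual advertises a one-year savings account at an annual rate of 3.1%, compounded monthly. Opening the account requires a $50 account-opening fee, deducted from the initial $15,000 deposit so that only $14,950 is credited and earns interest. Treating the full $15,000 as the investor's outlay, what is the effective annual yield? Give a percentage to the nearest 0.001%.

2.801%

Value after one year: 14,950 × (1 + 0.031/12)^12 = 14,950 × 1.031444 = $15,420.09.
Effective yield on the $15,000 outlay: 15,420.09 / 15,000 − 1 = 0.028006 = 2.801%.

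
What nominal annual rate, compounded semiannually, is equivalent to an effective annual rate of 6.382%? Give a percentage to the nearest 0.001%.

(1 + r/2)^2 − 1 = 0.06382, so 1 + r/2 = 1.06382^(1/2).
r/2 = 0.031417, so r = 0.062833 = 6.283%.

6.283%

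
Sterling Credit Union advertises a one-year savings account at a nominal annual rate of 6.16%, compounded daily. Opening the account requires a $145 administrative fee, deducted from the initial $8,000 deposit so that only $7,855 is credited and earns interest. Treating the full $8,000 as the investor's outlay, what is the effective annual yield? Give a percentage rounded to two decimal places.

4.43%

Value after one year: 7,855 × (1 + 0.0616/365)^365 = 7,855 × 1.063531 = $8,354.04.
Effective yield on the $8,000 outlay: 8,354.04 / 8,000 − 1 = 0.044255 = 4.43%.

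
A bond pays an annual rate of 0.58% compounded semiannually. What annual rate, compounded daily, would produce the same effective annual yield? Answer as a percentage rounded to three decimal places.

EAR = (1 + 0.0058/2)^2 − 1 = 0.005808.
Solve (1 + r/365)^365 = 1.005808: r/365 = 1.005808^(1/365) − 1 = 0.000016, so r = 0.005792 = 0.579%.

0.579%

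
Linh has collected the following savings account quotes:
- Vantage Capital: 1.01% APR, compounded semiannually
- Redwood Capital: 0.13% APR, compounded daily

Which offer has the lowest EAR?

Redwood Capital

Vantage Capital: (1 + 0.0101/2)^2 − 1 = 1.013%
Redwood Capital: (1 + 0.0013/365)^365 − 1 = 0.130%
The lowest effective annual rate is Redwood Capital at 0.130%.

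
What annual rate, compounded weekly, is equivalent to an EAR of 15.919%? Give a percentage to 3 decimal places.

14.793%

(1 + r/52)^52 − 1 = 0.15919, so 1 + r/52 = 1.15919^(1/52).
r/52 = 0.002845, so r = 0.147932 = 14.793%.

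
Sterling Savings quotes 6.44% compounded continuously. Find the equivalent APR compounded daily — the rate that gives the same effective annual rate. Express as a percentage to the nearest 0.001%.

6.441%

EAR under continuous compounding: e^0.0644 − 1 = 0.066519.
Solve (1 + r/365)^365 = 1.066519: r/365 = 1.066519^(1/365) − 1 = 0.000176, so r = 0.064406 = 6.441%.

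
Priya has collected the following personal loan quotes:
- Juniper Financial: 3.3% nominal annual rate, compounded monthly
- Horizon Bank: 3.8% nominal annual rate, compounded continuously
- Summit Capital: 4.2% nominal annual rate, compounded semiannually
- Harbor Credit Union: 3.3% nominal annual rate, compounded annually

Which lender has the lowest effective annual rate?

Harbor Credit Union

Juniper Financial: (1 + 0.033/12)^12 − 1 = 3.350%
Horizon Bank: e^0.038 − 1 = 3.873%
Summit Capital: (1 + 0.042/2)^2 − 1 = 4.244%
Harbor Credit Union: compounded annually, EAR = 3.300%
The lowest effective annual rate is Harbor Credit Union at 3.300%.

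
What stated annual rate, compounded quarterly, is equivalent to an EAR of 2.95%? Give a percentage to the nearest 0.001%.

2.918%

(1 + r/4)^4 − 1 = 0.0295, so 1 + r/4 = 1.0295^(1/4).
r/4 = 0.007295, so r = 0.029179 = 2.918%.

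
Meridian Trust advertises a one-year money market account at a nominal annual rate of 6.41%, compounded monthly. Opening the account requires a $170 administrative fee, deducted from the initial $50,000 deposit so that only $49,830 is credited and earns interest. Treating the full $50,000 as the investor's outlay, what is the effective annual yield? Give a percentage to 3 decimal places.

6.239%

Value after one year: 49,830 × (1 + 0.0641/12)^12 = 49,830 × 1.066017 = $53,119.63.
Effective yield on the $50,000 outlay: 53,119.63 / 50,000 − 1 = 0.062393 = 6.239%.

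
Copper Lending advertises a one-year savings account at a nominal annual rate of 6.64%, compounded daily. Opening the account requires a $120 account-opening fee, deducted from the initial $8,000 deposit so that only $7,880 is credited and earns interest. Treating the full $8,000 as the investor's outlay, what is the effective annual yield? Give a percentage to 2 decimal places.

5.26%

Value after one year: 7,880 × (1 + 0.0664/365)^365 = 7,880 × 1.068648 = $8,420.94.
Effective yield on the $8,000 outlay: 8,420.94 / 8,000 − 1 = 0.052618 = 5.26%.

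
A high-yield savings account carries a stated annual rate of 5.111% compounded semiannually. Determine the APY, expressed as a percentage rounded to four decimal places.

5.1763%

EAR = (1 + 0.05111/2)^2 − 1.
= 1.051763 − 1 = 5.1763%.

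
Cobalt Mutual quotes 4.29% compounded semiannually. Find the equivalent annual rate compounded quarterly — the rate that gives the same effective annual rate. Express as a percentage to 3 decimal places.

4.267%

EAR = (1 + 0.0429/2)^2 − 1 = 0.043360.
Solve (1 + r/4)^4 = 1.043360: r/4 = 1.043360^(1/4) − 1 = 0.010668, so r = 0.042672 = 4.267%.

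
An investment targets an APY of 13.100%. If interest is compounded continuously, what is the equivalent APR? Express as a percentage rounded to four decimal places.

12.3102%

Continuous: nominal r satisfies e^r − 1 = 0.13100.
r = ln(1 + 0.13100) = ln(1.13100) = 0.123102 = 12.3102%.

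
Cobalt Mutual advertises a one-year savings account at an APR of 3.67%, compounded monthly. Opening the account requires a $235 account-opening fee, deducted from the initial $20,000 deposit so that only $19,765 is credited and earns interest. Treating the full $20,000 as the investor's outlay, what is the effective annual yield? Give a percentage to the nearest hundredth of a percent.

Value after one year: 19,765 × (1 + 0.0367/12)^12 = 19,765 × 1.037324 = $20,502.70.
Effective yield on the $20,000 outlay: 20,502.70 / 20,000 − 1 = 0.025135 = 2.51%.

2.51%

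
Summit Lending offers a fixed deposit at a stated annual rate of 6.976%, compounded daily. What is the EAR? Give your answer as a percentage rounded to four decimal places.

EAR = (1 + 0.06976/365)^365 − 1.
= (1 + 0.000191)^365 − 1 = 1.072244 − 1 = 7.2244%.

7.2244%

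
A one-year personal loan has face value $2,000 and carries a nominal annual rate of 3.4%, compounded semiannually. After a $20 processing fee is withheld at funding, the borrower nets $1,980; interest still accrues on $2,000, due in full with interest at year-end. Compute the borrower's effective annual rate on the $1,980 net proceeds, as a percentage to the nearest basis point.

Amount owed after one year: 2,000 × (1 + 0.034/2)^2 = 2,000 × 1.034289 = $2,068.58.
Effective rate on net proceeds: 2,068.58 / 1,980 − 1 = 0.044736 = 4.47%.

4.47%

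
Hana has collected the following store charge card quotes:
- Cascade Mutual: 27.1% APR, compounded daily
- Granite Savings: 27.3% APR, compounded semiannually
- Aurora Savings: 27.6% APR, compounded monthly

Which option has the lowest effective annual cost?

Granite Savings

Cascade Mutual: (1 + 0.271/365)^365 − 1 = 31.114%
Granite Savings: (1 + 0.273/2)^2 − 1 = 29.163%
Aurora Savings: (1 + 0.276/12)^12 − 1 = 31.373%
The lowest effective annual rate is Granite Savings at 29.163%.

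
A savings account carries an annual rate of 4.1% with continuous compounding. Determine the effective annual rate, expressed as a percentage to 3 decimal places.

With continuous compounding, EAR = e^0.041 − 1.
e^0.041 = 1.041852, so EAR = 0.041852 = 4.185%.

4.185%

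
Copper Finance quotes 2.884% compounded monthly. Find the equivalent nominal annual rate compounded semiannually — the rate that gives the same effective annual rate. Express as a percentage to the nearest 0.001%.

EAR = (1 + 0.02884/12)^12 − 1 = 0.029224.
Solve (1 + r/2)^2 = 1.029224: r/2 = 1.029224^(1/2) − 1 = 0.014507, so r = 0.029014 = 2.901%.

2.901%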